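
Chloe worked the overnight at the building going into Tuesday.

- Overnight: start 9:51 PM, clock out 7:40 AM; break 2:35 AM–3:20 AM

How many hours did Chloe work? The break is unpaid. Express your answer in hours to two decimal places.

Overnight: 9:51 PM → midnight = 2 h 9 min; midnight → 7:40 AM = 7 h 40 min; span 9 h 49 min; less 45 min break → 9 h 4 min

9.07 hours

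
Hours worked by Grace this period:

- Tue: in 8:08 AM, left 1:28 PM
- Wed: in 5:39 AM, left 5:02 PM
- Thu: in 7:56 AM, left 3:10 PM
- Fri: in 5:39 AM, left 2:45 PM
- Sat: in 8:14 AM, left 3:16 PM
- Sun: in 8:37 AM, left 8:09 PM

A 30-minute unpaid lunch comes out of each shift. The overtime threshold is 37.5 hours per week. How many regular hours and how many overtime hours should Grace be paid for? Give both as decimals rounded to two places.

Regular 37.50 hours, overtime 11.12 hours

Tue: 8:08 AM–1:28 PM = 5 h 20 min; less 30 min break → 4 h 50 min
Wed: 5:39 AM–5:02 PM = 11 h 23 min; less 30 min break → 10 h 53 min
Thu: 7:56 AM–3:10 PM = 7 h 14 min; less 30 min break → 6 h 44 min
Fri: 5:39 AM–2:45 PM = 9 h 6 min; less 30 min break → 8 h 36 min
Sat: 8:14 AM–3:16 PM = 7 h 2 min; less 30 min break → 6 h 32 min
Sun: 8:37 AM–8:09 PM = 11 h 32 min; less 30 min break → 11 h 2 min
Total worked: 48 h 37 min = 48.62 h.
Threshold 37.5 h → overtime 11 h 7 min, regular 37 h 30 min.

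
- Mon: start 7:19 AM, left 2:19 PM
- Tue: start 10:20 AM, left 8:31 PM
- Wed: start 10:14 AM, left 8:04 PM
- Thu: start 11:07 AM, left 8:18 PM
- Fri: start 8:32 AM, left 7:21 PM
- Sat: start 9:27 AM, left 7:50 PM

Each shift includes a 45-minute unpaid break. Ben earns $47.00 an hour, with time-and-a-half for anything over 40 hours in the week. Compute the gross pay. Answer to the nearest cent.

Mon: 7:19 AM–2:19 PM = 7 h 0 min; less 45 min break → 6 h 15 min
Tue: 10:20 AM–8:31 PM = 10 h 11 min; less 45 min break → 9 h 26 min
Wed: 10:14 AM–8:04 PM = 9 h 50 min; less 45 min break → 9 h 5 min
Thu: 11:07 AM–8:18 PM = 9 h 11 min; less 45 min break → 8 h 26 min
Fri: 8:32 AM–7:21 PM = 10 h 49 min; less 45 min break → 10 h 4 min
Sat: 9:27 AM–7:50 PM = 10 h 23 min; less 45 min break → 9 h 38 min
Total worked: 52 h 54 min = 3174 min.
Regular 40 h 0 min = 2400 min at $47.00/h; overtime 12 h 54 min = 774 min at $70.50/h.
Pay = (2400 × $47.00 + 774 × $70.50) ÷ 60 = $2789.45.

$2789.45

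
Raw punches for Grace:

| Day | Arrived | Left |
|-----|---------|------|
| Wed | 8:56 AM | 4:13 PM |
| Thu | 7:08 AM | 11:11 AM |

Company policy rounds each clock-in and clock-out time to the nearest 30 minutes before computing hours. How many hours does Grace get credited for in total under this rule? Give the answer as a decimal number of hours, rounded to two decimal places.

11.00 hours

Wed: in 8:56 AM→9:00 AM, out 4:13 PM→4:00 PM; 7 h 0 min
Thu: in 7:08 AM→7:00 AM, out 11:11 AM→11:00 AM; 4 h 0 min
Total credited: 11 h 0 min.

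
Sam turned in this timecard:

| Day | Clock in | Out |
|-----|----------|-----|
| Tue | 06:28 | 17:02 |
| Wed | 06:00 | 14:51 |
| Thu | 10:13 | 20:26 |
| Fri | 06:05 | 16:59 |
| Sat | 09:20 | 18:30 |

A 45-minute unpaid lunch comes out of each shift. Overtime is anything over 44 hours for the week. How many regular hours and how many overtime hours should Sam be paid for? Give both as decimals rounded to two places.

Regular 44.00 hours, overtime 1.95 hours

Tue: 06:28–17:02 = 10 h 34 min; less 45 min break → 9 h 49 min
Wed: 06:00–14:51 = 8 h 51 min; less 45 min break → 8 h 6 min
Thu: 10:13–20:26 = 10 h 13 min; less 45 min break → 9 h 28 min
Fri: 06:05–16:59 = 10 h 54 min; less 45 min break → 10 h 9 min
Sat: 09:20–18:30 = 9 h 10 min; less 45 min break → 8 h 25 min
Total worked: 45 h 57 min = 45.95 h.
Threshold 44 h → overtime 1 h 57 min, regular 44 h 0 min.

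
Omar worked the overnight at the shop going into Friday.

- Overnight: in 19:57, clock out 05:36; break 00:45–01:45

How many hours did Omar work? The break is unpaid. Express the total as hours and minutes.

Overnight: 19:57 → midnight = 4 h 3 min; midnight → 05:36 = 5 h 36 min; span 9 h 39 min; less 60 min break → 8 h 39 min

8 h 39 min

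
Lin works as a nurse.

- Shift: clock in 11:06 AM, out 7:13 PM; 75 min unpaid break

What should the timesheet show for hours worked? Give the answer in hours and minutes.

6 h 52 min

Shift: 11:06 AM–7:13 PM = 8 h 7 min; less 75 min break → 6 h 52 min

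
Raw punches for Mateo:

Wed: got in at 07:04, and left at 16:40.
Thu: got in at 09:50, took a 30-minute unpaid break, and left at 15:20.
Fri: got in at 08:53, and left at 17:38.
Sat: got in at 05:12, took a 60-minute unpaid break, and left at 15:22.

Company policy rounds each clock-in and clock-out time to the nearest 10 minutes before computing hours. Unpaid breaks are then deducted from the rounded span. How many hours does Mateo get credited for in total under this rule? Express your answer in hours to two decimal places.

Wed: in 07:04→07:00, out 16:40→16:40; 9 h 40 min
Thu: in 09:50→09:50, out 15:20→15:20; 5 h 30 min − 30 min = 5 h 0 min
Fri: in 08:53→08:50, out 17:38→17:40; 8 h 50 min
Sat: in 05:12→05:10, out 15:22→15:20; 10 h 10 min − 60 min = 9 h 10 min
Total credited: 32 h 40 min.

32.67 hours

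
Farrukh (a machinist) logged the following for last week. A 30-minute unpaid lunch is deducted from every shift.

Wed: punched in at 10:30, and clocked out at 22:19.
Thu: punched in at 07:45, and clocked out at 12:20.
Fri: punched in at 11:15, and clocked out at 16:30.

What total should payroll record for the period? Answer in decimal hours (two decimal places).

Wed: 10:30–22:19 = 11 h 49 min; less 30 min break → 11 h 19 min
Thu: 07:45–12:20 = 4 h 35 min; less 30 min break → 4 h 5 min
Fri: 11:15–16:30 = 5 h 15 min; less 30 min break → 4 h 45 min
Total: 11 h 19 min + 4 h 5 min + 4 h 45 min = 20 h 9 min.

20.15 hours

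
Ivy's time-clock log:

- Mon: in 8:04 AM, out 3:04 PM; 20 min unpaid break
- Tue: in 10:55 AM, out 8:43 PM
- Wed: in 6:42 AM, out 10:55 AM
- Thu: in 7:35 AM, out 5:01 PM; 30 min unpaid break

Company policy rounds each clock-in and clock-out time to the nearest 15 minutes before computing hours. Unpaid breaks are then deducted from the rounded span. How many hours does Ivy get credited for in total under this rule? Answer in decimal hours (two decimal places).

Mon: in 8:04 AM→8:00 AM, out 3:04 PM→3:00 PM; 7 h 0 min − 20 min = 6 h 40 min
Tue: in 10:55 AM→11:00 AM, out 8:43 PM→8:45 PM; 9 h 45 min
Wed: in 6:42 AM→6:45 AM, out 10:55 AM→11:00 AM; 4 h 15 min
Thu: in 7:35 AM→7:30 AM, out 5:01 PM→5:00 PM; 9 h 30 min − 30 min = 9 h 0 min
Total credited: 29 h 40 min.

29.67 hours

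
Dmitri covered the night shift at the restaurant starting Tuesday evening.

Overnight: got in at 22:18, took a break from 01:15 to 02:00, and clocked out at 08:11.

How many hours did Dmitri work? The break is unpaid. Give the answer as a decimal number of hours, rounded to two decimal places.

Overnight: 22:18 → midnight = 1 h 42 min; midnight → 08:11 = 8 h 11 min; span 9 h 53 min; less 45 min break → 9 h 8 min

9.13 hours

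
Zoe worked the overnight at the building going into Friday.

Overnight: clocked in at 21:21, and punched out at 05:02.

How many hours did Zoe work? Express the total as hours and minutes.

7 h 41 min

Overnight: 21:21 → midnight = 2 h 39 min; midnight → 05:02 = 5 h 2 min; span 7 h 41 min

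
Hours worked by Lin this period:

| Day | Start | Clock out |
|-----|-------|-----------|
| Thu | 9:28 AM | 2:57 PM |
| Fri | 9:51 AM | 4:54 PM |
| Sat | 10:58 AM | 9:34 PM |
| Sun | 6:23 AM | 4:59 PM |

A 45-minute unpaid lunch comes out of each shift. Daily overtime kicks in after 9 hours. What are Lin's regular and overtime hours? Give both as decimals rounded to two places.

Regular 29.03 hours, overtime 1.70 hours

Thu: 9:28 AM–2:57 PM = 5 h 29 min; less 45 min break → 4 h 44 min
Fri: 9:51 AM–4:54 PM = 7 h 3 min; less 45 min break → 6 h 18 min
Sat: 10:58 AM–9:34 PM = 10 h 36 min; less 45 min break → 9 h 51 min
Sun: 6:23 AM–4:59 PM = 10 h 36 min; less 45 min break → 9 h 51 min
Thu reg 4 h 44 min / OT 0 h 0 min; Fri reg 6 h 18 min / OT 0 h 0 min; Sat reg 9 h 0 min / OT 0 h 51 min; Sun reg 9 h 0 min / OT 0 h 51 min.
Totals: regular 29 h 2 min, overtime 1 h 42 min.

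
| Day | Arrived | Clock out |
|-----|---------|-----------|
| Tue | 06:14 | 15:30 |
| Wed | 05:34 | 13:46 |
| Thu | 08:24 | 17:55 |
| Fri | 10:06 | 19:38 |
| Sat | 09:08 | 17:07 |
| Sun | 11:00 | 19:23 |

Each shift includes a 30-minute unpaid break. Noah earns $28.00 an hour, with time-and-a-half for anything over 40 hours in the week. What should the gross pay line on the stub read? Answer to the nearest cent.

Tue: 06:14–15:30 = 9 h 16 min; less 30 min break → 8 h 46 min
Wed: 05:34–13:46 = 8 h 12 min; less 30 min break → 7 h 42 min
Thu: 08:24–17:55 = 9 h 31 min; less 30 min break → 9 h 1 min
Fri: 10:06–19:38 = 9 h 32 min; less 30 min break → 9 h 2 min
Sat: 09:08–17:07 = 7 h 59 min; less 30 min break → 7 h 29 min
Sun: 11:00–19:23 = 8 h 23 min; less 30 min break → 7 h 53 min
Total worked: 49 h 53 min = 2993 min.
Regular 40 h 0 min = 2400 min at $28.00/h; overtime 9 h 53 min = 593 min at $42.00/h.
Pay = (2400 × $28.00 + 593 × $42.00) ÷ 60 = $1535.10.

$1535.10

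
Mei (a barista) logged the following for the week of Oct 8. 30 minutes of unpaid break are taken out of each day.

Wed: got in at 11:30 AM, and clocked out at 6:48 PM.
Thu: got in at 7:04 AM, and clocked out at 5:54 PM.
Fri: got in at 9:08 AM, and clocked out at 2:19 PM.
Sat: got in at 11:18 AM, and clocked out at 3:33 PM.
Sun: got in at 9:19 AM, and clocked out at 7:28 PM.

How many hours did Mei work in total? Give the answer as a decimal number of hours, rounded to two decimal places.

35.22 hours

Wed: 11:30 AM–6:48 PM = 7 h 18 min; less 30 min break → 6 h 48 min
Thu: 7:04 AM–5:54 PM = 10 h 50 min; less 30 min break → 10 h 20 min
Fri: 9:08 AM–2:19 PM = 5 h 11 min; less 30 min break → 4 h 41 min
Sat: 11:18 AM–3:33 PM = 4 h 15 min; less 30 min break → 3 h 45 min
Sun: 9:19 AM–7:28 PM = 10 h 9 min; less 30 min break → 9 h 39 min
Total: 6 h 48 min + 10 h 20 min + 4 h 41 min + 3 h 45 min + 9 h 39 min = 35 h 13 min.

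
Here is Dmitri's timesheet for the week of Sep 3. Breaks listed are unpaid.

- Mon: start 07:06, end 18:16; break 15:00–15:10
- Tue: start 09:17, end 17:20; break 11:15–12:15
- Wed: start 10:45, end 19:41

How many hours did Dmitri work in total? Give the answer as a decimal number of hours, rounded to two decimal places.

26.98 hours

Mon: 07:06–18:16 = 11 h 10 min; less 10 min break → 11 h 0 min
Tue: 09:17–17:20 = 8 h 3 min; less 60 min break → 7 h 3 min
Wed: 10:45–19:41 = 8 h 56 min
Total: 11 h 0 min + 7 h 3 min + 8 h 56 min = 26 h 59 min.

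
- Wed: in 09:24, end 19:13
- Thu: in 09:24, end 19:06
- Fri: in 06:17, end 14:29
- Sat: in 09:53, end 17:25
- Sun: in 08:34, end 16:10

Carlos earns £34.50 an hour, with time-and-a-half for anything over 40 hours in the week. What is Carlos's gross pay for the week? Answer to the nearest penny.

£1527.49

Wed: 09:24–19:13 = 9 h 49 min
Thu: 09:24–19:06 = 9 h 42 min
Fri: 06:17–14:29 = 8 h 12 min
Sat: 09:53–17:25 = 7 h 32 min
Sun: 08:34–16:10 = 7 h 36 min
Total worked: 42 h 51 min = 2571 min.
Regular 40 h 0 min = 2400 min at £34.50/h; overtime 2 h 51 min = 171 min at £51.75/h.
Pay = (2400 × £34.50 + 171 × £51.75) ÷ 60 = £1527.49.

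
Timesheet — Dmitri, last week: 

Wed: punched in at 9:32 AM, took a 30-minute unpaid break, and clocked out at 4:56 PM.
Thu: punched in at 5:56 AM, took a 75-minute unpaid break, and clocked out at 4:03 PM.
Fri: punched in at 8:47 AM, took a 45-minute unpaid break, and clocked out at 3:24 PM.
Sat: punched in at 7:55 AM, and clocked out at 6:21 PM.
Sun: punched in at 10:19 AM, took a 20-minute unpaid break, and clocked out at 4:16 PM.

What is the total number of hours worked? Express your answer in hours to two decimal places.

37.68 hours

Wed: 9:32 AM–4:56 PM = 7 h 24 min; less 30 min break → 6 h 54 min
Thu: 5:56 AM–4:03 PM = 10 h 7 min; less 75 min break → 8 h 52 min
Fri: 8:47 AM–3:24 PM = 6 h 37 min; less 45 min break → 5 h 52 min
Sat: 7:55 AM–6:21 PM = 10 h 26 min
Sun: 10:19 AM–4:16 PM = 5 h 57 min; less 20 min break → 5 h 37 min
Total: 6 h 54 min + 8 h 52 min + 5 h 52 min + 10 h 26 min + 5 h 37 min = 37 h 41 min.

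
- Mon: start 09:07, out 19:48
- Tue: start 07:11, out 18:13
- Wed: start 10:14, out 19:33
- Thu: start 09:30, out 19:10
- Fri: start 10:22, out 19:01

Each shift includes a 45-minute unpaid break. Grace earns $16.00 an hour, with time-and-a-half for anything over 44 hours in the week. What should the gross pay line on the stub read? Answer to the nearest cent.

$742.40

Mon: 09:07–19:48 = 10 h 41 min; less 45 min break → 9 h 56 min
Tue: 07:11–18:13 = 11 h 2 min; less 45 min break → 10 h 17 min
Wed: 10:14–19:33 = 9 h 19 min; less 45 min break → 8 h 34 min
Thu: 09:30–19:10 = 9 h 40 min; less 45 min break → 8 h 55 min
Fri: 10:22–19:01 = 8 h 39 min; less 45 min break → 7 h 54 min
Total worked: 45 h 36 min = 2736 min.
Regular 44 h 0 min = 2640 min at $16.00/h; overtime 1 h 36 min = 96 min at $24.00/h.
Pay = (2640 × $16.00 + 96 × $24.00) ÷ 60 = $742.40.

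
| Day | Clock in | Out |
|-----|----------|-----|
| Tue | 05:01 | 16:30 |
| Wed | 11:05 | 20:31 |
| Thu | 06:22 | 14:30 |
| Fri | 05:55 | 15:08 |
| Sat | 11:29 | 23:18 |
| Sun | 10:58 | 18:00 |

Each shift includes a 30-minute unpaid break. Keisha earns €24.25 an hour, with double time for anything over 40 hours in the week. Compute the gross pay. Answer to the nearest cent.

Tue: 05:01–16:30 = 11 h 29 min; less 30 min break → 10 h 59 min
Wed: 11:05–20:31 = 9 h 26 min; less 30 min break → 8 h 56 min
Thu: 06:22–14:30 = 8 h 8 min; less 30 min break → 7 h 38 min
Fri: 05:55–15:08 = 9 h 13 min; less 30 min break → 8 h 43 min
Sat: 11:29–23:18 = 11 h 49 min; less 30 min break → 11 h 19 min
Sun: 10:58–18:00 = 7 h 2 min; less 30 min break → 6 h 32 min
Total worked: 54 h 7 min = 3247 min.
Regular 40 h 0 min = 2400 min at €24.25/h; overtime 14 h 7 min = 847 min at €48.50/h.
Pay = (2400 × €24.25 + 847 × €48.50) ÷ 60 = €1654.66.

€1654.66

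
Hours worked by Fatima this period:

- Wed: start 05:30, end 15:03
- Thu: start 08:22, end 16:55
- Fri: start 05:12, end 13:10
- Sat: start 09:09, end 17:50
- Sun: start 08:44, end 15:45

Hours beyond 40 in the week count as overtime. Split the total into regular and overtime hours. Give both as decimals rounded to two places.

Wed: 05:30–15:03 = 9 h 33 min
Thu: 08:22–16:55 = 8 h 33 min
Fri: 05:12–13:10 = 7 h 58 min
Sat: 09:09–17:50 = 8 h 41 min
Sun: 08:44–15:45 = 7 h 1 min
Total worked: 41 h 46 min = 41.77 h.
Threshold 40 h → overtime 1 h 46 min, regular 40 h 0 min.

Regular 40.00 hours, overtime 1.77 hours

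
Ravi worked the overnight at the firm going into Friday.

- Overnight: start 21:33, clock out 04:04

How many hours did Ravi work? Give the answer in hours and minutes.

Overnight: 21:33 → midnight = 2 h 27 min; midnight → 04:04 = 4 h 4 min; span 6 h 31 min

6 h 31 min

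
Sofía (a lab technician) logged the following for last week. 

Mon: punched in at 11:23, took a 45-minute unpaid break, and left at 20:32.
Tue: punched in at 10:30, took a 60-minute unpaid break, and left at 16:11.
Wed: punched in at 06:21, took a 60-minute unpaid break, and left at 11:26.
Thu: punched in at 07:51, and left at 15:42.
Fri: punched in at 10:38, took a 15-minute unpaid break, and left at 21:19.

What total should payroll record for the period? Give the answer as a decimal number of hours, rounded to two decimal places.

Mon: 11:23–20:32 = 9 h 9 min; less 45 min break → 8 h 24 min
Tue: 10:30–16:11 = 5 h 41 min; less 60 min break → 4 h 41 min
Wed: 06:21–11:26 = 5 h 5 min; less 60 min break → 4 h 5 min
Thu: 07:51–15:42 = 7 h 51 min
Fri: 10:38–21:19 = 10 h 41 min; less 15 min break → 10 h 26 min
Total: 8 h 24 min + 4 h 41 min + 4 h 5 min + 7 h 51 min + 10 h 26 min = 35 h 27 min.

35.45 hours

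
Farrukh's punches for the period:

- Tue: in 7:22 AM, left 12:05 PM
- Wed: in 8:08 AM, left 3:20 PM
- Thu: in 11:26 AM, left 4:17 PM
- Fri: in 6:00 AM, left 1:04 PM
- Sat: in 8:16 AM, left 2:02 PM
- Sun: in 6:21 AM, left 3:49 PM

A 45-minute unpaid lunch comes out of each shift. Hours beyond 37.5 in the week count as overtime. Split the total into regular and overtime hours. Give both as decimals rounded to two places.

Regular 34.57 hours, overtime 0.00 hours

Tue: 7:22 AM–12:05 PM = 4 h 43 min; less 45 min break → 3 h 58 min
Wed: 8:08 AM–3:20 PM = 7 h 12 min; less 45 min break → 6 h 27 min
Thu: 11:26 AM–4:17 PM = 4 h 51 min; less 45 min break → 4 h 6 min
Fri: 6:00 AM–1:04 PM = 7 h 4 min; less 45 min break → 6 h 19 min
Sat: 8:16 AM–2:02 PM = 5 h 46 min; less 45 min break → 5 h 1 min
Sun: 6:21 AM–3:49 PM = 9 h 28 min; less 45 min break → 8 h 43 min
Total worked: 34 h 34 min = 34.57 h.
Threshold 37.5 h → overtime 0 h 0 min, regular 34 h 34 min.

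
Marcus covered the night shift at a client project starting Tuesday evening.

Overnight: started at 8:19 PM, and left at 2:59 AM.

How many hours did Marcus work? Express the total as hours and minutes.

Overnight: 8:19 PM → midnight = 3 h 41 min; midnight → 2:59 AM = 2 h 59 min; span 6 h 40 min

6 h 40 min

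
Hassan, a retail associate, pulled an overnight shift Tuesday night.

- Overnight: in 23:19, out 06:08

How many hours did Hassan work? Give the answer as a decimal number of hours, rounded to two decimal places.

Overnight: 23:19 → midnight = 0 h 41 min; midnight → 06:08 = 6 h 8 min; span 6 h 49 min

6.82 hours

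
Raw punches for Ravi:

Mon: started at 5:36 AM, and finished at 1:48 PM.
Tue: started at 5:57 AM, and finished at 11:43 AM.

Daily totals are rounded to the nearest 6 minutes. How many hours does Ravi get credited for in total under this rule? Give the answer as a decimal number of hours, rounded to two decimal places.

14.00 hours

Mon: 5:36 AM–1:48 PM = 8 h 12 min → rounds to 8 h 12 min
Tue: 5:57 AM–11:43 AM = 5 h 46 min → rounds to 5 h 48 min
Total credited: 14 h 0 min.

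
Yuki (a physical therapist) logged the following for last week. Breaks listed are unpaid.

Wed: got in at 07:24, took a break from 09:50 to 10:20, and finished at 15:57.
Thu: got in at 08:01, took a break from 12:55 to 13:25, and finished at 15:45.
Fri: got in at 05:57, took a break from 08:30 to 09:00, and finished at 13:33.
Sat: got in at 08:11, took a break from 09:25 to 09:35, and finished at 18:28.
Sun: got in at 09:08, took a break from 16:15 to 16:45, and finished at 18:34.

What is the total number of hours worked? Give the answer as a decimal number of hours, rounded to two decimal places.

41.43 hours

Wed: 07:24–15:57 = 8 h 33 min; less 30 min break → 8 h 3 min
Thu: 08:01–15:45 = 7 h 44 min; less 30 min break → 7 h 14 min
Fri: 05:57–13:33 = 7 h 36 min; less 30 min break → 7 h 6 min
Sat: 08:11–18:28 = 10 h 17 min; less 10 min break → 10 h 7 min
Sun: 09:08–18:34 = 9 h 26 min; less 30 min break → 8 h 56 min
Total: 8 h 3 min + 7 h 14 min + 7 h 6 min + 10 h 7 min + 8 h 56 min = 41 h 26 min.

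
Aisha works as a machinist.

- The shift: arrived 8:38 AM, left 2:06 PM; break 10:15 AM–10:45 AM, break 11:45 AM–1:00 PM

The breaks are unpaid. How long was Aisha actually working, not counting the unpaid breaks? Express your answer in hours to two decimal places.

The shift: 8:38 AM–2:06 PM = 5 h 28 min; less 105 min break → 3 h 43 min

3.72 hours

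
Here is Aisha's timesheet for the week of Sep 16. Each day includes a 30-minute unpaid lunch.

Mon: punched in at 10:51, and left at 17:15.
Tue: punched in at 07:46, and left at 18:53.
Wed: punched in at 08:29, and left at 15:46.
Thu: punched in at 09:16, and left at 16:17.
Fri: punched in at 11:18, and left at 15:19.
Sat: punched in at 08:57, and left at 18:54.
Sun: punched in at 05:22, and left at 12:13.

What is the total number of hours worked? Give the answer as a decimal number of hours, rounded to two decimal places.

49.13 hours

Mon: 10:51–17:15 = 6 h 24 min; less 30 min break → 5 h 54 min
Tue: 07:46–18:53 = 11 h 7 min; less 30 min break → 10 h 37 min
Wed: 08:29–15:46 = 7 h 17 min; less 30 min break → 6 h 47 min
Thu: 09:16–16:17 = 7 h 1 min; less 30 min break → 6 h 31 min
Fri: 11:18–15:19 = 4 h 1 min; less 30 min break → 3 h 31 min
Sat: 08:57–18:54 = 9 h 57 min; less 30 min break → 9 h 27 min
Sun: 05:22–12:13 = 6 h 51 min; less 30 min break → 6 h 21 min
Total: 5 h 54 min + 10 h 37 min + 6 h 47 min + 6 h 31 min + 3 h 31 min + 9 h 27 min + 6 h 21 min = 49 h 8 min.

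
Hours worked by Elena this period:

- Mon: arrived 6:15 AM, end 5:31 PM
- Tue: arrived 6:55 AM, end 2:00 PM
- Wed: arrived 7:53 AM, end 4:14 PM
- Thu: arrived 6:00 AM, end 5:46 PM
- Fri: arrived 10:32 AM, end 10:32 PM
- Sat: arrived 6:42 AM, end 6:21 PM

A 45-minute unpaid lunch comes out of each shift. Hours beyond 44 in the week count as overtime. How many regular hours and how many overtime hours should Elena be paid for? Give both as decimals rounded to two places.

Regular 44.00 hours, overtime 13.62 hours

Mon: 6:15 AM–5:31 PM = 11 h 16 min; less 45 min break → 10 h 31 min
Tue: 6:55 AM–2:00 PM = 7 h 5 min; less 45 min break → 6 h 20 min
Wed: 7:53 AM–4:14 PM = 8 h 21 min; less 45 min break → 7 h 36 min
Thu: 6:00 AM–5:46 PM = 11 h 46 min; less 45 min break → 11 h 1 min
Fri: 10:32 AM–10:32 PM = 12 h 0 min; less 45 min break → 11 h 15 min
Sat: 6:42 AM–6:21 PM = 11 h 39 min; less 45 min break → 10 h 54 min
Total worked: 57 h 37 min = 57.62 h.
Threshold 44 h → overtime 13 h 37 min, regular 44 h 0 min.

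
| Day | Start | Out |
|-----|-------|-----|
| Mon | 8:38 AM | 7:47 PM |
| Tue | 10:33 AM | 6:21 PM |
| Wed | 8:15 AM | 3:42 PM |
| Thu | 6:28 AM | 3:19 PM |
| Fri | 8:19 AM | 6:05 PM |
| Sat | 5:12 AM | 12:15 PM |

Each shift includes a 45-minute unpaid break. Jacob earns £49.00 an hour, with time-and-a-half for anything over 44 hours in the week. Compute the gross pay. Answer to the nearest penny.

£2418.15

Mon: 8:38 AM–7:47 PM = 11 h 9 min; less 45 min break → 10 h 24 min
Tue: 10:33 AM–6:21 PM = 7 h 48 min; less 45 min break → 7 h 3 min
Wed: 8:15 AM–3:42 PM = 7 h 27 min; less 45 min break → 6 h 42 min
Thu: 6:28 AM–3:19 PM = 8 h 51 min; less 45 min break → 8 h 6 min
Fri: 8:19 AM–6:05 PM = 9 h 46 min; less 45 min break → 9 h 1 min
Sat: 5:12 AM–12:15 PM = 7 h 3 min; less 45 min break → 6 h 18 min
Total worked: 47 h 34 min = 2854 min.
Regular 44 h 0 min = 2640 min at £49.00/h; overtime 3 h 34 min = 214 min at £73.50/h.
Pay = (2640 × £49.00 + 214 × £73.50) ÷ 60 = £2418.15.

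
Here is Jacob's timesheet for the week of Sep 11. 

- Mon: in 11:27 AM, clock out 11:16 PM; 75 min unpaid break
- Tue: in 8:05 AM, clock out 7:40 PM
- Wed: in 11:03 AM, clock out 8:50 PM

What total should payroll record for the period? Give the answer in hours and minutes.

31 h 56 min

Mon: 11:27 AM–11:16 PM = 11 h 49 min; less 75 min break → 10 h 34 min
Tue: 8:05 AM–7:40 PM = 11 h 35 min
Wed: 11:03 AM–8:50 PM = 9 h 47 min
Total: 10 h 34 min + 11 h 35 min + 9 h 47 min = 31 h 56 min.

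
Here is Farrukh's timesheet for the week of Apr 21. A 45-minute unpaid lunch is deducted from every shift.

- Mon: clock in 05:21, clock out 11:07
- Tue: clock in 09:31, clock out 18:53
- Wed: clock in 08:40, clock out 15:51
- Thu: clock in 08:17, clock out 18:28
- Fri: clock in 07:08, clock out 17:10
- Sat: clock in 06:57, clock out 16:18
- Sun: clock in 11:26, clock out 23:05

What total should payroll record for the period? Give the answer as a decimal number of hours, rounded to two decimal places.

Mon: 05:21–11:07 = 5 h 46 min; less 45 min break → 5 h 1 min
Tue: 09:31–18:53 = 9 h 22 min; less 45 min break → 8 h 37 min
Wed: 08:40–15:51 = 7 h 11 min; less 45 min break → 6 h 26 min
Thu: 08:17–18:28 = 10 h 11 min; less 45 min break → 9 h 26 min
Fri: 07:08–17:10 = 10 h 2 min; less 45 min break → 9 h 17 min
Sat: 06:57–16:18 = 9 h 21 min; less 45 min break → 8 h 36 min
Sun: 11:26–23:05 = 11 h 39 min; less 45 min break → 10 h 54 min
Total: 5 h 1 min + 8 h 37 min + 6 h 26 min + 9 h 26 min + 9 h 17 min + 8 h 36 min + 10 h 54 min = 58 h 17 min.

58.28 hours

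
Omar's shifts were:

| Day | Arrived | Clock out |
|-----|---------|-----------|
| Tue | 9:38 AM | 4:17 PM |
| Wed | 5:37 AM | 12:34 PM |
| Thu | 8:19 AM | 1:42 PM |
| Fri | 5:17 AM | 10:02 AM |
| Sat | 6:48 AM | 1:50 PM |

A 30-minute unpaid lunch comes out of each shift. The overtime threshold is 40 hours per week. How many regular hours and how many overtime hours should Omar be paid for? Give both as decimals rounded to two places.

Tue: 9:38 AM–4:17 PM = 6 h 39 min; less 30 min break → 6 h 9 min
Wed: 5:37 AM–12:34 PM = 6 h 57 min; less 30 min break → 6 h 27 min
Thu: 8:19 AM–1:42 PM = 5 h 23 min; less 30 min break → 4 h 53 min
Fri: 5:17 AM–10:02 AM = 4 h 45 min; less 30 min break → 4 h 15 min
Sat: 6:48 AM–1:50 PM = 7 h 2 min; less 30 min break → 6 h 32 min
Total worked: 28 h 16 min = 28.27 h.
Threshold 40 h → overtime 0 h 0 min, regular 28 h 16 min.

Regular 28.27 hours, overtime 0.00 hours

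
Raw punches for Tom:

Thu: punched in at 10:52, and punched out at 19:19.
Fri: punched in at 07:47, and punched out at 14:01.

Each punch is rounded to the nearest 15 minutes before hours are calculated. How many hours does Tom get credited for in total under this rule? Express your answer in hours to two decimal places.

14.75 hours

Thu: in 10:52→10:45, out 19:19→19:15; 8 h 30 min
Fri: in 07:47→07:45, out 14:01→14:00; 6 h 15 min
Total credited: 14 h 45 min.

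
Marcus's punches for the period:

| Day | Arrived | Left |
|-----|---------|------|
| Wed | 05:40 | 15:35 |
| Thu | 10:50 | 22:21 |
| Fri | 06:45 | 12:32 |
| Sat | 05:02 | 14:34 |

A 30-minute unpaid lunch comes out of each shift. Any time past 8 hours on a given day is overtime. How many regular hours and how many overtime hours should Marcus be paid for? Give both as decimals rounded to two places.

Regular 29.28 hours, overtime 5.47 hours

Wed: 05:40–15:35 = 9 h 55 min; less 30 min break → 9 h 25 min
Thu: 10:50–22:21 = 11 h 31 min; less 30 min break → 11 h 1 min
Fri: 06:45–12:32 = 5 h 47 min; less 30 min break → 5 h 17 min
Sat: 05:02–14:34 = 9 h 32 min; less 30 min break → 9 h 2 min
Wed reg 8 h 0 min / OT 1 h 25 min; Thu reg 8 h 0 min / OT 3 h 1 min; Fri reg 5 h 17 min / OT 0 h 0 min; Sat reg 8 h 0 min / OT 1 h 2 min.
Totals: regular 29 h 17 min, overtime 5 h 28 min.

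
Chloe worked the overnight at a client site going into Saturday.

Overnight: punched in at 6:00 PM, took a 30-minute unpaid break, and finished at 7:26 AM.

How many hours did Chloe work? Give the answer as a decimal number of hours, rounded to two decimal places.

12.93 hours

Overnight: 6:00 PM → midnight = 6 h 0 min; midnight → 7:26 AM = 7 h 26 min; span 13 h 26 min; less 30 min break → 12 h 56 min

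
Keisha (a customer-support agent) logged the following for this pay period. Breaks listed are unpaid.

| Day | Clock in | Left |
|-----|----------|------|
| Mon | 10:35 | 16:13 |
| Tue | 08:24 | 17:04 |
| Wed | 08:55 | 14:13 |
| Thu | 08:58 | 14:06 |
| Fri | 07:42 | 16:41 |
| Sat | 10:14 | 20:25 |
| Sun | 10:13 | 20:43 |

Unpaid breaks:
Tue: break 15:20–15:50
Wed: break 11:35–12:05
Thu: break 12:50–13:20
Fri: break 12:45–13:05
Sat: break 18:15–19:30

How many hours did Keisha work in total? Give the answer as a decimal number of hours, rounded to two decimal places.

Mon: 10:35–16:13 = 5 h 38 min
Tue: 08:24–17:04 = 8 h 40 min; less 30 min break → 8 h 10 min
Wed: 08:55–14:13 = 5 h 18 min; less 30 min break → 4 h 48 min
Thu: 08:58–14:06 = 5 h 8 min; less 30 min break → 4 h 38 min
Fri: 07:42–16:41 = 8 h 59 min; less 20 min break → 8 h 39 min
Sat: 10:14–20:25 = 10 h 11 min; less 75 min break → 8 h 56 min
Sun: 10:13–20:43 = 10 h 30 min
Total: 5 h 38 min + 8 h 10 min + 4 h 48 min + 4 h 38 min + 8 h 39 min + 8 h 56 min + 10 h 30 min = 51 h 19 min.

51.32 hours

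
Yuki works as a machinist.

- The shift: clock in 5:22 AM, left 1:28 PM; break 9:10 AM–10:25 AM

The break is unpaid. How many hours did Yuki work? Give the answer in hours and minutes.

The shift: 5:22 AM–1:28 PM = 8 h 6 min; less 75 min break → 6 h 51 min

6 h 51 min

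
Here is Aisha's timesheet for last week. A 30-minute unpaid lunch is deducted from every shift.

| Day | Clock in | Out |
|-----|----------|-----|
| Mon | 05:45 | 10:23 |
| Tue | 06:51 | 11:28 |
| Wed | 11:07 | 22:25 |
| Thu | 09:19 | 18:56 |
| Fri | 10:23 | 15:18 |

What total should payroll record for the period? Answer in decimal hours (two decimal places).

32.58 hours

Mon: 05:45–10:23 = 4 h 38 min; less 30 min break → 4 h 8 min
Tue: 06:51–11:28 = 4 h 37 min; less 30 min break → 4 h 7 min
Wed: 11:07–22:25 = 11 h 18 min; less 30 min break → 10 h 48 min
Thu: 09:19–18:56 = 9 h 37 min; less 30 min break → 9 h 7 min
Fri: 10:23–15:18 = 4 h 55 min; less 30 min break → 4 h 25 min
Total: 4 h 8 min + 4 h 7 min + 10 h 48 min + 9 h 7 min + 4 h 25 min = 32 h 35 min.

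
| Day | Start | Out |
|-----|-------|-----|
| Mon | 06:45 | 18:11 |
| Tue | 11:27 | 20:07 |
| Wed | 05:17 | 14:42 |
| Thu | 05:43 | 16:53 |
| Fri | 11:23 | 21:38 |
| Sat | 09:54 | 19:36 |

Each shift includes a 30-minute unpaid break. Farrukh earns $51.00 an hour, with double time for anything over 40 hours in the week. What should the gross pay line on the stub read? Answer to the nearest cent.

$3838.60

Mon: 06:45–18:11 = 11 h 26 min; less 30 min break → 10 h 56 min
Tue: 11:27–20:07 = 8 h 40 min; less 30 min break → 8 h 10 min
Wed: 05:17–14:42 = 9 h 25 min; less 30 min break → 8 h 55 min
Thu: 05:43–16:53 = 11 h 10 min; less 30 min break → 10 h 40 min
Fri: 11:23–21:38 = 10 h 15 min; less 30 min break → 9 h 45 min
Sat: 09:54–19:36 = 9 h 42 min; less 30 min break → 9 h 12 min
Total worked: 57 h 38 min = 3458 min.
Regular 40 h 0 min = 2400 min at $51.00/h; overtime 17 h 38 min = 1058 min at $102.00/h.
Pay = (2400 × $51.00 + 1058 × $102.00) ÷ 60 = $3838.60.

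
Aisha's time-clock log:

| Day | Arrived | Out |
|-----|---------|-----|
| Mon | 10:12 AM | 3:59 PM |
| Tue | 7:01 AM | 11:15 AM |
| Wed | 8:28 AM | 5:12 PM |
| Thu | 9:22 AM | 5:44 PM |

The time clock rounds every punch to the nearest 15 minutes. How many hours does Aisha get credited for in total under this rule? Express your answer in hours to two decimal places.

27.25 hours

Mon: in 10:12 AM→10:15 AM, out 3:59 PM→4:00 PM; 5 h 45 min
Tue: in 7:01 AM→7:00 AM, out 11:15 AM→11:15 AM; 4 h 15 min
Wed: in 8:28 AM→8:30 AM, out 5:12 PM→5:15 PM; 8 h 45 min
Thu: in 9:22 AM→9:15 AM, out 5:44 PM→5:45 PM; 8 h 30 min
Total credited: 27 h 15 min.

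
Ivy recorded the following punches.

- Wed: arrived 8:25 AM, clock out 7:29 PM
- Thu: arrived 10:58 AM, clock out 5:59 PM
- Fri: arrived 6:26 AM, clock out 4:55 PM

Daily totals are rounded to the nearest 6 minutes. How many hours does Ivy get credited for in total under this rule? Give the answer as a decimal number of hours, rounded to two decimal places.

Wed: 8:25 AM–7:29 PM = 11 h 4 min → rounds to 11 h 6 min
Thu: 10:58 AM–5:59 PM = 7 h 1 min → rounds to 7 h 0 min
Fri: 6:26 AM–4:55 PM = 10 h 29 min → rounds to 10 h 30 min
Total credited: 28 h 36 min.

28.60 hours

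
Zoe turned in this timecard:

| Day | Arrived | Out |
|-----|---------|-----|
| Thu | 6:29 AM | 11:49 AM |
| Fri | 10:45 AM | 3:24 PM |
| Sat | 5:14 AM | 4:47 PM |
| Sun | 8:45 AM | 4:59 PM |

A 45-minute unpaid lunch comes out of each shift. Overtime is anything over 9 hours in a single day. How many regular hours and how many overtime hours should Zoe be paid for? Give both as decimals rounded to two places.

Thu: 6:29 AM–11:49 AM = 5 h 20 min; less 45 min break → 4 h 35 min
Fri: 10:45 AM–3:24 PM = 4 h 39 min; less 45 min break → 3 h 54 min
Sat: 5:14 AM–4:47 PM = 11 h 33 min; less 45 min break → 10 h 48 min
Sun: 8:45 AM–4:59 PM = 8 h 14 min; less 45 min break → 7 h 29 min
Thu reg 4 h 35 min / OT 0 h 0 min; Fri reg 3 h 54 min / OT 0 h 0 min; Sat reg 9 h 0 min / OT 1 h 48 min; Sun reg 7 h 29 min / OT 0 h 0 min.
Totals: regular 24 h 58 min, overtime 1 h 48 min.

Regular 24.97 hours, overtime 1.80 hours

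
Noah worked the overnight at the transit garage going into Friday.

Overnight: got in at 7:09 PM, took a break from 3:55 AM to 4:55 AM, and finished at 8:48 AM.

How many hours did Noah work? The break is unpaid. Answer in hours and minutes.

12 h 39 min

Overnight: 7:09 PM → midnight = 4 h 51 min; midnight → 8:48 AM = 8 h 48 min; span 13 h 39 min; less 60 min break → 12 h 39 min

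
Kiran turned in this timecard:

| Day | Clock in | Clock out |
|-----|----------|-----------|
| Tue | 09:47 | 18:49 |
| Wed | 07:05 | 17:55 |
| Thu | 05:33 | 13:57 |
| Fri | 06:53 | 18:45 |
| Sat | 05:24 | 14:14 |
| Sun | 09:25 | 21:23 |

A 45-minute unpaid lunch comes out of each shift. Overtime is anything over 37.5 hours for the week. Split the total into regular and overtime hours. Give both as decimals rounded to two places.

Regular 37.50 hours, overtime 18.93 hours

Tue: 09:47–18:49 = 9 h 2 min; less 45 min break → 8 h 17 min
Wed: 07:05–17:55 = 10 h 50 min; less 45 min break → 10 h 5 min
Thu: 05:33–13:57 = 8 h 24 min; less 45 min break → 7 h 39 min
Fri: 06:53–18:45 = 11 h 52 min; less 45 min break → 11 h 7 min
Sat: 05:24–14:14 = 8 h 50 min; less 45 min break → 8 h 5 min
Sun: 09:25–21:23 = 11 h 58 min; less 45 min break → 11 h 13 min
Total worked: 56 h 26 min = 56.43 h.
Threshold 37.5 h → overtime 18 h 56 min, regular 37 h 30 min.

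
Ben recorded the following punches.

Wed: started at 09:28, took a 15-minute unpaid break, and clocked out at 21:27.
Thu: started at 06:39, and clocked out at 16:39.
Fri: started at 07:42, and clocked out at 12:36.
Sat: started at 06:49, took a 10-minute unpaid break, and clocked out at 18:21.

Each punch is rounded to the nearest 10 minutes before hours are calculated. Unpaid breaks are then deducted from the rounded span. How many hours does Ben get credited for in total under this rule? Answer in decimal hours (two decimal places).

38.08 hours

Wed: in 09:28→09:30, out 21:27→21:30; 12 h 0 min − 15 min = 11 h 45 min
Thu: in 06:39→06:40, out 16:39→16:40; 10 h 0 min
Fri: in 07:42→07:40, out 12:36→12:40; 5 h 0 min
Sat: in 06:49→06:50, out 18:21→18:20; 11 h 30 min − 10 min = 11 h 20 min
Total credited: 38 h 5 min.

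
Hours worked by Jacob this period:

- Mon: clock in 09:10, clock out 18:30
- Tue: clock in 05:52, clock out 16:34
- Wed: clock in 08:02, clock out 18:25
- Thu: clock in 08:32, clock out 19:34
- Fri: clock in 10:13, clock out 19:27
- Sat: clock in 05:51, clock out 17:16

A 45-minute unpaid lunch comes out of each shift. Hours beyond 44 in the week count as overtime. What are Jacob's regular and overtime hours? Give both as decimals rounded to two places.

Regular 44.00 hours, overtime 13.60 hours

Mon: 09:10–18:30 = 9 h 20 min; less 45 min break → 8 h 35 min
Tue: 05:52–16:34 = 10 h 42 min; less 45 min break → 9 h 57 min
Wed: 08:02–18:25 = 10 h 23 min; less 45 min break → 9 h 38 min
Thu: 08:32–19:34 = 11 h 2 min; less 45 min break → 10 h 17 min
Fri: 10:13–19:27 = 9 h 14 min; less 45 min break → 8 h 29 min
Sat: 05:51–17:16 = 11 h 25 min; less 45 min break → 10 h 40 min
Total worked: 57 h 36 min = 57.60 h.
Threshold 44 h → overtime 13 h 36 min, regular 44 h 0 min.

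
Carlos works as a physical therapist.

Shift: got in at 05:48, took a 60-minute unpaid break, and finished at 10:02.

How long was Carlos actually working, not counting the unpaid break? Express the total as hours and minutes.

3 h 14 min

Shift: 05:48–10:02 = 4 h 14 min; less 60 min break → 3 h 14 min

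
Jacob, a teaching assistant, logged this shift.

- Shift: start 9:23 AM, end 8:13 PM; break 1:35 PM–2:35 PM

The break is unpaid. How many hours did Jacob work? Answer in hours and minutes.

9 h 50 min

Shift: 9:23 AM–8:13 PM = 10 h 50 min; less 60 min break → 9 h 50 min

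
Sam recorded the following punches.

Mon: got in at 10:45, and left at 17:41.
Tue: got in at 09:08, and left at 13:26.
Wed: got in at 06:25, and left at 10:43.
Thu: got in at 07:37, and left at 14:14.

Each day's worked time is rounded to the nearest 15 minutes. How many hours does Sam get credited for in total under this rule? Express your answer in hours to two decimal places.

22.00 hours

Mon: 10:45–17:41 = 6 h 56 min → rounds to 7 h 0 min
Tue: 09:08–13:26 = 4 h 18 min → rounds to 4 h 15 min
Wed: 06:25–10:43 = 4 h 18 min → rounds to 4 h 15 min
Thu: 07:37–14:14 = 6 h 37 min → rounds to 6 h 30 min
Total credited: 22 h 0 min.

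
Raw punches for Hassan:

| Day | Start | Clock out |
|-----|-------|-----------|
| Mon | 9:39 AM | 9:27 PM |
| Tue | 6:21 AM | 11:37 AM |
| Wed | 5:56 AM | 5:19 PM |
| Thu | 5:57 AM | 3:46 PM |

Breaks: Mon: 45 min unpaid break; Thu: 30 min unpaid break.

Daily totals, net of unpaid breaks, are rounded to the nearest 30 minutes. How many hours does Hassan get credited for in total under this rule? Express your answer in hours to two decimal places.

Mon: 9:39 AM–9:27 PM = 11 h 48 min − 45 min = 11 h 3 min → rounds to 11 h 0 min
Tue: 6:21 AM–11:37 AM = 5 h 16 min → rounds to 5 h 30 min
Wed: 5:56 AM–5:19 PM = 11 h 23 min → rounds to 11 h 30 min
Thu: 5:57 AM–3:46 PM = 9 h 49 min − 30 min = 9 h 19 min → rounds to 9 h 30 min
Total credited: 37 h 30 min.

37.50 hours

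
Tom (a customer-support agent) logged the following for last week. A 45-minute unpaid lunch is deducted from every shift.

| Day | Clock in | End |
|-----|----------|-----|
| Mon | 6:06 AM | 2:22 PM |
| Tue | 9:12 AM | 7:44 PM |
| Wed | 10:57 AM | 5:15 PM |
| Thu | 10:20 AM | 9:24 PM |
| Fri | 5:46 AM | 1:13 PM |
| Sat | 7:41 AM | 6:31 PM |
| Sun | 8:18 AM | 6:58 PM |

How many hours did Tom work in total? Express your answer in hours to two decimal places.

59.87 hours

Mon: 6:06 AM–2:22 PM = 8 h 16 min; less 45 min break → 7 h 31 min
Tue: 9:12 AM–7:44 PM = 10 h 32 min; less 45 min break → 9 h 47 min
Wed: 10:57 AM–5:15 PM = 6 h 18 min; less 45 min break → 5 h 33 min
Thu: 10:20 AM–9:24 PM = 11 h 4 min; less 45 min break → 10 h 19 min
Fri: 5:46 AM–1:13 PM = 7 h 27 min; less 45 min break → 6 h 42 min
Sat: 7:41 AM–6:31 PM = 10 h 50 min; less 45 min break → 10 h 5 min
Sun: 8:18 AM–6:58 PM = 10 h 40 min; less 45 min break → 9 h 55 min
Total: 7 h 31 min + 9 h 47 min + 5 h 33 min + 10 h 19 min + 6 h 42 min + 10 h 5 min + 9 h 55 min = 59 h 52 min.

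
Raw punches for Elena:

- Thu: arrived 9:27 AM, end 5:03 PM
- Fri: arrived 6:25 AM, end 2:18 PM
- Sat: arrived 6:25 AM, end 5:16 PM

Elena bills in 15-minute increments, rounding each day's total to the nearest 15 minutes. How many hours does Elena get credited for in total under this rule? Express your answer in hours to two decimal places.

26.25 hours

Thu: 9:27 AM–5:03 PM = 7 h 36 min → rounds to 7 h 30 min
Fri: 6:25 AM–2:18 PM = 7 h 53 min → rounds to 8 h 0 min
Sat: 6:25 AM–5:16 PM = 10 h 51 min → rounds to 10 h 45 min
Total credited: 26 h 15 min.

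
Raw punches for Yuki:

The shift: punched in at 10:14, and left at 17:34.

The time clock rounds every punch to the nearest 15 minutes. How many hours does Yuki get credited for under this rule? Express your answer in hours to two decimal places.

The shift: in 10:14→10:15, out 17:34→17:30; 7 h 15 min

7.25 hours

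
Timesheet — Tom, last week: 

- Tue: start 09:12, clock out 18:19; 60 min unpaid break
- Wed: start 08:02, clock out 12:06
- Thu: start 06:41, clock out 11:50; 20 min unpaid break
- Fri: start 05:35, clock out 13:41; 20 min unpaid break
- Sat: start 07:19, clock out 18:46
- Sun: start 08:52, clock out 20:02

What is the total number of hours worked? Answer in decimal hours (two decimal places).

47.38 hours

Tue: 09:12–18:19 = 9 h 7 min; less 60 min break → 8 h 7 min
Wed: 08:02–12:06 = 4 h 4 min
Thu: 06:41–11:50 = 5 h 9 min; less 20 min break → 4 h 49 min
Fri: 05:35–13:41 = 8 h 6 min; less 20 min break → 7 h 46 min
Sat: 07:19–18:46 = 11 h 27 min
Sun: 08:52–20:02 = 11 h 10 min
Total: 8 h 7 min + 4 h 4 min + 4 h 49 min + 7 h 46 min + 11 h 27 min + 11 h 10 min = 47 h 23 min.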